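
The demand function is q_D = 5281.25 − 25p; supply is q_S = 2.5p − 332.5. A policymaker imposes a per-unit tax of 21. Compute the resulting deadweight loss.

501.14

In inverse form: demand p = 211.25 − 0.04q, supply p = 133 + 0.4q.
Competitive equilibrium: 211.25 − 0.04q = 133 + 0.4q → q* = 177.8409, p* = 204.1364.
With the tax, the buyer price exceeds the seller price by 21: (211.25 − 0.04q) − (133 + 0.4q) = 21 → q' = 130.1136.
Δq = 177.8409 − 130.1136 = 47.7273; the wedge equals the tax, 21.
Deadweight loss = ½ × 47.7273 × 21 = 501.14.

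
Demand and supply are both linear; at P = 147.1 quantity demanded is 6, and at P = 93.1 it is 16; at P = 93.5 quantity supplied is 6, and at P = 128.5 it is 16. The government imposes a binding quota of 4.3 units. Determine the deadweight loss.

Demand slope = (93.1 − 147.1)/(16 − 6) = −5.4, so P = 179.5 − 5.4Q.
Supply slope = (128.5 − 93.5)/(16 − 6) = 3.5, so P = 72.5 + 3.5Q.
Competitive equilibrium: 179.5 − 5.4Q = 72.5 + 3.5Q → Q* = 12.0225, P* = 114.5787.
At Q = 4.3: demand price = 179.5 − 5.4·4.3 = 156.28; supply price = 72.5 + 3.5·4.3 = 87.55.
ΔQ = 12.0225 − 4.3 = 7.7225; wedge = 156.28 − 87.55 = 68.73.
Welfare loss = ½ × 7.7225 × 68.73 = 265.38.

265.38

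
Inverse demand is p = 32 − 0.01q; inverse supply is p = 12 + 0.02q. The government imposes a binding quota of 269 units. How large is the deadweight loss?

2372.08

Competitive equilibrium: 32 − 0.01q = 12 + 0.02q → q* = 666.6667, p* = 25.3333.
At q = 269: demand price = 32 − 0.01·269 = 29.31; supply price = 12 + 0.02·269 = 17.38.
Δq = 666.6667 − 269 = 397.6667; wedge = 29.31 − 17.38 = 11.93.
DWL = ½ × 397.6667 × 11.93 = 2372.08.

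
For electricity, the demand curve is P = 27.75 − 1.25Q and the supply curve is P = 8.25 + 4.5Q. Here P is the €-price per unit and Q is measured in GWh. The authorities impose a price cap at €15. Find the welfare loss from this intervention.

€10.28

Competitive equilibrium: 27.75 − 1.25Q = 8.25 + 4.5Q → Q* = 3.3913, P* = 23.5109.
At the ceiling P = 15, quantity supplied = (15 − 8.25)/4.5 = 1.5.
Willingness to pay at Q' = 1.5: 27.75 − 1.25·1.5 = 25.875.
ΔQ = 3.3913 − 1.5 = 1.8913; wedge = 25.875 − 15 = 10.875.
Welfare loss = ½ × 1.8913 × 10.875 = €10.28.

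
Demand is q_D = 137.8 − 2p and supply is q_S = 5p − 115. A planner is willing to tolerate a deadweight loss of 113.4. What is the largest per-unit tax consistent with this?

In inverse form: demand p = 68.9 − 0.5q, supply p = 23 + 0.2q.
Competitive equilibrium: 68.9 − 0.5q = 23 + 0.2q → q* = 65.5714, p* = 36.1143.
A tax t gives Δq = t/0.7 and wedge t, so DWL = t²/1.4.
t²/1.4 = 113.4 → t² = 158.76 → t = 12.6.

12.6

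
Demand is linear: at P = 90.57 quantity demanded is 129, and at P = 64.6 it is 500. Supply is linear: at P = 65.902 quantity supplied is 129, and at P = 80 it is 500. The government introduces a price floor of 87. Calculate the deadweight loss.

1699.56

Demand slope = (64.6 − 90.57)/(500 − 129) = −0.07, so P = 99.6 − 0.07Q.
Supply slope = (80 − 65.902)/(500 − 129) = 0.038, so P = 61 + 0.038Q.
Competitive equilibrium: 99.6 − 0.07Q = 61 + 0.038Q → Q* = 357.4074, P* = 74.5815.
At the floor P = 87, quantity demanded = (99.6 − 87)/0.07 = 180.
Sellers' marginal cost at Q' = 180: 61 + 0.038·180 = 67.84.
ΔQ = 357.4074 − 180 = 177.4074; wedge = 87 − 67.84 = 19.16.
Deadweight loss = ½ × 177.4074 × 19.16 = 1699.56.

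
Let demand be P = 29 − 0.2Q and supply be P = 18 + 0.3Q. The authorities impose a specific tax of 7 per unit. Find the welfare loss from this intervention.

49

Competitive equilibrium: 29 − 0.2Q = 18 + 0.3Q → Q* = 22, P* = 24.6.
With the tax, the buyer price exceeds the seller price by 7: (29 − 0.2Q) − (18 + 0.3Q) = 7 → Q' = 8.
ΔQ = 22 − 8 = 14; the wedge equals the tax, 7.
The triangle = ½ × 14 × 7 = 49.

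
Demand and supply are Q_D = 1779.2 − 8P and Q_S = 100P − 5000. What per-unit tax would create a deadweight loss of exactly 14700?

In inverse form: demand P = 222.4 − 0.125Q, supply P = 50 + 0.01Q.
Competitive equilibrium: 222.4 − 0.125Q = 50 + 0.01Q → Q* = 1277.037, P* = 62.7704.
A tax t gives ΔQ = t/0.135 and wedge t, so DWL = t²/0.27.
t²/0.27 = 14700 → t² = 3969 → t = 63.

63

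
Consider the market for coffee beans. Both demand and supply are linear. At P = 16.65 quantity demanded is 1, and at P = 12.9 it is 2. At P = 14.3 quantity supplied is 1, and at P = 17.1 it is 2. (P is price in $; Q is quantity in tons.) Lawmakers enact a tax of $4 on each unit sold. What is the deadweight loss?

Demand slope = (12.9 − 16.65)/(2 − 1) = −3.75, so P = 20.4 − 3.75Q.
Supply slope = (17.1 − 14.3)/(2 − 1) = 2.8, so P = 11.5 + 2.8Q.
Competitive equilibrium: 20.4 − 3.75Q = 11.5 + 2.8Q → Q* = 1.3588, P* = 15.3046.
With the tax, the buyer price exceeds the seller price by 4: (20.4 − 3.75Q) − (11.5 + 2.8Q) = 4 → Q' = 0.7481.
ΔQ = 1.3588 − 0.7481 = 0.6107; the wedge equals the tax, 4.
Welfare loss = ½ × 0.6107 × 4 = $1.22.

$1.22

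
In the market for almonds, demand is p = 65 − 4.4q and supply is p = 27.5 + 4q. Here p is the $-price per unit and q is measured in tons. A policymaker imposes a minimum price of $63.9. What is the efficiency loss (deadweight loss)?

Competitive equilibrium: 65 − 4.4q = 27.5 + 4q → q* = 4.4643, p* = 45.3571.
At the floor p = 63.9, quantity demanded = (65 − 63.9)/4.4 = 0.25.
Sellers' marginal cost at q' = 0.25: 27.5 + 4·0.25 = 28.5.
Δq = 4.4643 − 0.25 = 4.2143; wedge = 63.9 − 28.5 = 35.4.
DWL = ½ × 4.2143 × 35.4 = $74.59.

$74.59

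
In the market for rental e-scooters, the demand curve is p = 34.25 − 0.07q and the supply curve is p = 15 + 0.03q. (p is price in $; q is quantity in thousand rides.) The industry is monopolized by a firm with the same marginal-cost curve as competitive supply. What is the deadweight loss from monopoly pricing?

$314.14 thousand

Competitive equilibrium: 34.25 − 0.07q = 15 + 0.03q → q* = 192.5, p* = 20.775.
Marginal revenue: MR = 34.25 − 0.14q. Set MR = MC: 34.25 − 0.14q = 15 + 0.03q → q_m = 113.2353.
Price p_m = 34.25 − 0.07·113.2353 = 26.3235; MC(q_m) = 15 + 0.03·113.2353 = 18.3971.
Competitive q* = 192.5, so Δq = 79.2647; wedge = 26.3235 − 18.3971 = 7.9264.
Deadweight loss = ½ × 79.2647 × 7.9264 = $314.14 thousand.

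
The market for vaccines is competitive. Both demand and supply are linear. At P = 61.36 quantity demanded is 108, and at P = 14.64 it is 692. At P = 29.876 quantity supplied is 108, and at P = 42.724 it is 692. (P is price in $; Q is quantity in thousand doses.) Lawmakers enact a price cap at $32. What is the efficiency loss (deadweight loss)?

$2294.77 thousand

Demand slope = (14.64 − 61.36)/(692 − 108) = −0.08, so P = 70 − 0.08Q.
Supply slope = (42.724 − 29.876)/(692 − 108) = 0.022, so P = 27.5 + 0.022Q.
Competitive equilibrium: 70 − 0.08Q = 27.5 + 0.022Q → Q* = 416.6667, P* = 36.6667.
At the ceiling P = 32, quantity supplied = (32 − 27.5)/0.022 = 204.5455.
Willingness to pay at Q' = 204.5455: 70 − 0.08·204.5455 = 53.6364.
ΔQ = 416.6667 − 204.5455 = 212.1212; wedge = 53.6364 − 32 = 21.6364.
Deadweight loss = ½ × 212.1212 × 21.6364 = $2294.77 thousand.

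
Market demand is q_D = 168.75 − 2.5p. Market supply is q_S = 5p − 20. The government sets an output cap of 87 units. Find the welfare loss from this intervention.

In inverse form: demand p = 67.5 − 0.4q, supply p = 4 + 0.2q.
Competitive equilibrium: 67.5 − 0.4q = 4 + 0.2q → q* = 105.8333, p* = 25.1667.
At q = 87: demand price = 67.5 − 0.4·87 = 32.7; supply price = 4 + 0.2·87 = 21.4.
Δq = 105.8333 − 87 = 18.8333; wedge = 32.7 − 21.4 = 11.3.
Welfare loss = ½ × 18.8333 × 11.3 = 106.41.

106.41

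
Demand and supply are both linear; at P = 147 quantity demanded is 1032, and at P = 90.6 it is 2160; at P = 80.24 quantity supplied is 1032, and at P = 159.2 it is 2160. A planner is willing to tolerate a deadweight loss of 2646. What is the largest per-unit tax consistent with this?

25.2

Demand slope = (90.6 − 147)/(2160 − 1032) = −0.05, so P = 198.6 − 0.05Q.
Supply slope = (159.2 − 80.24)/(2160 − 1032) = 0.07, so P = 8 + 0.07Q.
Competitive equilibrium: 198.6 − 0.05Q = 8 + 0.07Q → Q* = 1588.3333, P* = 119.1833.
A tax t gives ΔQ = t/0.12 and wedge t, so DWL = t²/0.24.
t²/0.24 = 2646 → t² = 635.04 → t = 25.2.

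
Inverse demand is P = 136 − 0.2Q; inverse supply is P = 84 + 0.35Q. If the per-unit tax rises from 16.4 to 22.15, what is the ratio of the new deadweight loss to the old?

Competitive equilibrium: 136 − 0.2Q = 84 + 0.35Q → Q* = 94.5455, P* = 117.0909.
For a per-unit tax t: ΔQ = t/0.55, so DWL = ½·t·(t/0.55) = t²/1.1.
At t = 16.4: DWL = 244.509. At t = 22.15: DWL = 446.020.
Ratio = (22.15/16.4)² = 1.824.

1.824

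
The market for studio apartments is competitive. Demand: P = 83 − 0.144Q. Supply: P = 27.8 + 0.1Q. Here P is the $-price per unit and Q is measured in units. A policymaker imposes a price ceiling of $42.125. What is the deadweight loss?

$840.04

Competitive equilibrium: 83 − 0.144Q = 27.8 + 0.1Q → Q* = 226.2295, P* = 50.423.
At the ceiling P = 42.125, quantity supplied = (42.125 − 27.8)/0.1 = 143.25.
Willingness to pay at Q' = 143.25: 83 − 0.144·143.25 = 62.372.
ΔQ = 226.2295 − 143.25 = 82.9795; wedge = 62.372 − 42.125 = 20.247.
DWL = ½ × 82.9795 × 20.247 = $840.04.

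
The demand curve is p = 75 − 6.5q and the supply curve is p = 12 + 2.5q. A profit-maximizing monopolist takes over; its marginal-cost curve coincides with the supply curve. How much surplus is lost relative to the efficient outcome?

Competitive equilibrium: 75 − 6.5q = 12 + 2.5q → q* = 7, p* = 29.5.
Marginal revenue: MR = 75 − 13q. Set MR = MC: 75 − 13q = 12 + 2.5q → q_m = 4.0645.
Price p_m = 75 − 6.5·4.0645 = 48.5808; MC(q_m) = 12 + 2.5·4.0645 = 22.1613.
Competitive q* = 7, so Δq = 2.9355; wedge = 48.5808 − 22.1613 = 26.4195.
Deadweight loss = ½ × 2.9355 × 26.4195 = 38.78.

38.78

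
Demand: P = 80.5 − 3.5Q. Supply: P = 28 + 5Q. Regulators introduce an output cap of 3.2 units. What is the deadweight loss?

Competitive equilibrium: 80.5 − 3.5Q = 28 + 5Q → Q* = 6.1765, P* = 58.8824.
At Q = 3.2: demand price = 80.5 − 3.5·3.2 = 69.3; supply price = 28 + 5·3.2 = 44.
ΔQ = 6.1765 − 3.2 = 2.9765; wedge = 69.3 − 44 = 25.3.
The triangle = ½ × 2.9765 × 25.3 = 37.65.

37.65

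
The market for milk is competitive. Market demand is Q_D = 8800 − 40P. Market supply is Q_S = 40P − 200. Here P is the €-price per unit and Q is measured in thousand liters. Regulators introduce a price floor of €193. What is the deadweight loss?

In inverse form: demand P = 220 − 0.025Q, supply P = 5 + 0.025Q.
Competitive equilibrium: 220 − 0.025Q = 5 + 0.025Q → Q* = 4300, P* = 112.5.
At the floor P = 193, quantity demanded = (220 − 193)/0.025 = 1080.
Sellers' marginal cost at Q' = 1080: 5 + 0.025·1080 = 32.
ΔQ = 4300 − 1080 = 3220; wedge = 193 − 32 = 161.
Welfare loss = ½ × 3220 × 161 = €259210 thousand.

€259210 thousand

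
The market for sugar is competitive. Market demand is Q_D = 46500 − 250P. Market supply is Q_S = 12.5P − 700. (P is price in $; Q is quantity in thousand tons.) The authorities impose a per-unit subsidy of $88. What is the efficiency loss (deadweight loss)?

In inverse form: demand P = 186 − 0.004Q, supply P = 56 + 0.08Q.
Competitive equilibrium: 186 − 0.004Q = 56 + 0.08Q → Q* = 1547.619, P* = 179.8095.
The subsidy lowers effective supply by 88: P = 0.08Q − 32.
New quantity: 186 − 0.004Q = 0.08Q − 32 → Q' = 2595.2381.
Overproduction ΔQ = 2595.2381 − 1547.619 = 1047.6191; wedge = subsidy = 88.
The triangle = ½ × 1047.6191 × 88 = $46095.24 thousand.

$46095.24 thousand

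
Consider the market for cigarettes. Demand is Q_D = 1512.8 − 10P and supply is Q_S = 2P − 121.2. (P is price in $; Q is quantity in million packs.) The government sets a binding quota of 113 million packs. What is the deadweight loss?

In inverse form: demand P = 151.28 − 0.1Q, supply P = 60.6 + 0.5Q.
Competitive equilibrium: 151.28 − 0.1Q = 60.6 + 0.5Q → Q* = 151.13333, P* = 136.16667.
At Q = 113: demand price = 151.28 − 0.1·113 = 139.98; supply price = 60.6 + 0.5·113 = 117.1.
ΔQ = 151.13333 − 113 = 38.13333; wedge = 139.98 − 117.1 = 22.88.
DWL = ½ × 38.13333 × 22.88 = $436.25 million.

$436.25 million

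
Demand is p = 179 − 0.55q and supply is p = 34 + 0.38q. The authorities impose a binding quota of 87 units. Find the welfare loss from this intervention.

Competitive equilibrium: 179 − 0.55q = 34 + 0.38q → q* = 155.914, p* = 93.2473.
At q = 87: demand price = 179 − 0.55·87 = 131.15; supply price = 34 + 0.38·87 = 67.06.
Δq = 155.914 − 87 = 68.914; wedge = 131.15 − 67.06 = 64.09.
DWL = ½ × 68.914 × 64.09 = 2208.35.

2208.35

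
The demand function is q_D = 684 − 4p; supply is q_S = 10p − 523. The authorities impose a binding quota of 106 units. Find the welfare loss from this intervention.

9512.23

In inverse form: demand p = 171 − 0.25q, supply p = 52.3 + 0.1q.
Competitive equilibrium: 171 − 0.25q = 52.3 + 0.1q → q* = 339.1429, p* = 86.2143.
At q = 106: demand price = 171 − 0.25·106 = 144.5; supply price = 52.3 + 0.1·106 = 62.9.
Δq = 339.1429 − 106 = 233.1429; wedge = 144.5 − 62.9 = 81.6.
Welfare loss = ½ × 233.1429 × 81.6 = 9512.23.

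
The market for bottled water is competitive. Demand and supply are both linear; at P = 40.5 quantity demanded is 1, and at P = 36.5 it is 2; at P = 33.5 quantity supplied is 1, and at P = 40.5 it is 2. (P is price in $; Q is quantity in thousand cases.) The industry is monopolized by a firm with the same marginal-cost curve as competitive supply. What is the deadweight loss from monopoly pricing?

$1.05 thousand

Demand slope = (36.5 − 40.5)/(2 − 1) = −4, so P = 44.5 − 4Q.
Supply slope = (40.5 − 33.5)/(2 − 1) = 7, so P = 26.5 + 7Q.
Competitive equilibrium: 44.5 − 4Q = 26.5 + 7Q → Q* = 1.6364, P* = 37.9545.
Marginal revenue: MR = 44.5 − 8Q. Set MR = MC: 44.5 − 8Q = 26.5 + 7Q → Q_m = 1.2.
Price P_m = 44.5 − 4·1.2 = 39.7; MC(Q_m) = 26.5 + 7·1.2 = 34.9.
Competitive Q* = 1.6364, so ΔQ = 0.4364; wedge = 39.7 − 34.9 = 4.8.
Welfare loss = ½ × 0.4364 × 4.8 = $1.05 thousand.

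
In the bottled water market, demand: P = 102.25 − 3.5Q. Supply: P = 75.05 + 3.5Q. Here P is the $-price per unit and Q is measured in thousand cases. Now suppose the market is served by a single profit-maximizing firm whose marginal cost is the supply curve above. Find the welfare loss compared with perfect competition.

Competitive equilibrium: 102.25 − 3.5Q = 75.05 + 3.5Q → Q* = 3.8857, P* = 88.65.
Marginal revenue: MR = 102.25 − 7Q. Set MR = MC: 102.25 − 7Q = 75.05 + 3.5Q → Q_m = 2.5905.
Price P_m = 102.25 − 3.5·2.5905 = 93.1833; MC(Q_m) = 75.05 + 3.5·2.5905 = 84.1168.
Competitive Q* = 3.8857, so ΔQ = 1.2952; wedge = 93.1833 − 84.1168 = 9.0665.
Deadweight loss = ½ × 1.2952 × 9.0665 = $5.87 thousand.

$5.87 thousand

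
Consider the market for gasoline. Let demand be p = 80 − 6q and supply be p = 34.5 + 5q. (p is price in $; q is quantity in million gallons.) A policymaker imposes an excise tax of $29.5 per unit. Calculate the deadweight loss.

$39.56 million

Competitive equilibrium: 80 − 6q = 34.5 + 5q → q* = 4.1364, p* = 55.1818.
With the tax, the buyer price exceeds the seller price by 29.5: (80 − 6q) − (34.5 + 5q) = 29.5 → q' = 1.4545.
Δq = 4.1364 − 1.4545 = 2.6819; the wedge equals the tax, 29.5.
Welfare loss = ½ × 2.6819 × 29.5 = $39.56 million.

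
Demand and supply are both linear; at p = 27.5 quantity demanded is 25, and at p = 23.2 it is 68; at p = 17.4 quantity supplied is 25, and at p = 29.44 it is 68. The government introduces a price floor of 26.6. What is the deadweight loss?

58.71

Demand slope = (23.2 − 27.5)/(68 − 25) = −0.1, so p = 30 − 0.1q.
Supply slope = (29.44 − 17.4)/(68 − 25) = 0.28, so p = 10.4 + 0.28q.
Competitive equilibrium: 30 − 0.1q = 10.4 + 0.28q → q* = 51.5789, p* = 24.8421.
At the floor p = 26.6, quantity demanded = (30 − 26.6)/0.1 = 34.
Sellers' marginal cost at q' = 34: 10.4 + 0.28·34 = 19.92.
Δq = 51.5789 − 34 = 17.5789; wedge = 26.6 − 19.92 = 6.68.
DWL = ½ × 17.5789 × 6.68 = 58.71.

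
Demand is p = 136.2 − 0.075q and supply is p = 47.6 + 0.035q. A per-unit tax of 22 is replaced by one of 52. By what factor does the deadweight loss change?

Competitive equilibrium: 136.2 − 0.075q = 47.6 + 0.035q → q* = 805.4545, p* = 75.7909.
For a per-unit tax t: Δq = t/0.11, so DWL = ½·t·(t/0.11) = t²/0.22.
At t = 22: DWL = 2200. At t = 52: DWL = 12290.909.
Ratio = (52/22)² = 5.587.

5.587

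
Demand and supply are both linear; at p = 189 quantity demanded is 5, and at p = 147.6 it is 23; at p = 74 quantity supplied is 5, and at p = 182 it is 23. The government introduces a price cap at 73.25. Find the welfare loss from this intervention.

811.13

Demand slope = (147.6 − 189)/(23 − 5) = −2.3, so p = 200.5 − 2.3q.
Supply slope = (182 − 74)/(23 − 5) = 6, so p = 44 + 6q.
Competitive equilibrium: 200.5 − 2.3q = 44 + 6q → q* = 18.8554, p* = 157.1325.
At the ceiling p = 73.25, quantity supplied = (73.25 − 44)/6 = 4.875.
Willingness to pay at q' = 4.875: 200.5 − 2.3·4.875 = 189.2875.
Δq = 18.8554 − 4.875 = 13.9804; wedge = 189.2875 − 73.25 = 116.0375.
The triangle = ½ × 13.9804 × 116.0375 = 811.13.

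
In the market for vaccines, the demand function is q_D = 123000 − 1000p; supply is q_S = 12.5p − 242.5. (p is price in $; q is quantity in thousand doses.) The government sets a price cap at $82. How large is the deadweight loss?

$9984.24 thousand

In inverse form: demand p = 123 − 0.001q, supply p = 19.4 + 0.08q.
Competitive equilibrium: 123 − 0.001q = 19.4 + 0.08q → q* = 1279.0123, p* = 121.721.
At the ceiling p = 82, quantity supplied = (82 − 19.4)/0.08 = 782.5.
Willingness to pay at q' = 782.5: 123 − 0.001·782.5 = 122.2175.
Δq = 1279.0123 − 782.5 = 496.5123; wedge = 122.2175 − 82 = 40.2175.
Deadweight loss = ½ × 496.5123 × 40.2175 = $9984.24 thousand.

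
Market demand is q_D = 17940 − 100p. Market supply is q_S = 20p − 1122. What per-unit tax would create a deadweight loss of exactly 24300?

54

In inverse form: demand p = 179.4 − 0.01q, supply p = 56.1 + 0.05q.
Competitive equilibrium: 179.4 − 0.01q = 56.1 + 0.05q → q* = 2055, p* = 158.85.
A tax t gives Δq = t/0.06 and wedge t, so DWL = t²/0.12.
t²/0.12 = 24300 → t² = 2916 → t = 54.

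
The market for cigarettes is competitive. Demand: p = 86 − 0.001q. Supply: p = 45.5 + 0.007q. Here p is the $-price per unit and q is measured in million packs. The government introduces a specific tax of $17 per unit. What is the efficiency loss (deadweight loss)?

$18062.50 million

Competitive equilibrium: 86 − 0.001q = 45.5 + 0.007q → q* = 5062.5, p* = 80.9375.
With the tax, the buyer price exceeds the seller price by 17: (86 − 0.001q) − (45.5 + 0.007q) = 17 → q' = 2937.5.
Δq = 5062.5 − 2937.5 = 2125; the wedge equals the tax, 17.
Welfare loss = ½ × 2125 × 17 = $18062.50 million.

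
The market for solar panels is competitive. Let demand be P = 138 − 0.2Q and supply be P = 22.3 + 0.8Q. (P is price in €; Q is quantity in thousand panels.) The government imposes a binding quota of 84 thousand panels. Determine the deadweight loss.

€502.445 thousand

Competitive equilibrium: 138 − 0.2Q = 22.3 + 0.8Q → Q* = 115.7, P* = 114.86.
At Q = 84: demand price = 138 − 0.2·84 = 121.2; supply price = 22.3 + 0.8·84 = 89.5.
ΔQ = 115.7 − 84 = 31.7; wedge = 121.2 − 89.5 = 31.7.
Welfare loss = ½ × 31.7 × 31.7 = €502.445 thousand.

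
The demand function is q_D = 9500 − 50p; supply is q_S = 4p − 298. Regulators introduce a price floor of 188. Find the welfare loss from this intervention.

In inverse form: demand p = 190 − 0.02q, supply p = 74.5 + 0.25q.
Competitive equilibrium: 190 − 0.02q = 74.5 + 0.25q → q* = 427.7778, p* = 181.4444.
At the floor p = 188, quantity demanded = (190 − 188)/0.02 = 100.
Sellers' marginal cost at q' = 100: 74.5 + 0.25·100 = 99.5.
Δq = 427.7778 − 100 = 327.7778; wedge = 188 − 99.5 = 88.5.
DWL = ½ × 327.7778 × 88.5 = 14504.17.

14504.17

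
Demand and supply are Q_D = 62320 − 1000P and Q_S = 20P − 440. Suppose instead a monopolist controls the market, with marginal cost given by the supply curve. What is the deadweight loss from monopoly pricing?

5.89

In inverse form: demand P = 62.32 − 0.001Q, supply P = 22 + 0.05Q.
Competitive equilibrium: 62.32 − 0.001Q = 22 + 0.05Q → Q* = 790.5882, P* = 61.5294.
Marginal revenue: MR = 62.32 − 0.002Q. Set MR = MC: 62.32 − 0.002Q = 22 + 0.05Q → Q_m = 775.3846.
Price P_m = 62.32 − 0.001·775.3846 = 61.5446; MC(Q_m) = 22 + 0.05·775.3846 = 60.7692.
Competitive Q* = 790.5882, so ΔQ = 15.2036; wedge = 61.5446 − 60.7692 = 0.7754.
DWL = ½ × 15.2036 × 0.7754 = 5.89.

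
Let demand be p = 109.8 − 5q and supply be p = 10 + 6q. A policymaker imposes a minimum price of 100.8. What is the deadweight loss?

Competitive equilibrium: 109.8 − 5q = 10 + 6q → q* = 9.0727, p* = 64.4364.
At the floor p = 100.8, quantity demanded = (109.8 − 100.8)/5 = 1.8.
Sellers' marginal cost at q' = 1.8: 10 + 6·1.8 = 20.8.
Δq = 9.0727 − 1.8 = 7.2727; wedge = 100.8 − 20.8 = 80.
DWL = ½ × 7.2727 × 80 = 290.91.

290.91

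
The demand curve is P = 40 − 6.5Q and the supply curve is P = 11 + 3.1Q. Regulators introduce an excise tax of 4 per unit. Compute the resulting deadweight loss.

0.83

Competitive equilibrium: 40 − 6.5Q = 11 + 3.1Q → Q* = 3.0208, P* = 20.3646.
With the tax, the buyer price exceeds the seller price by 4: (40 − 6.5Q) − (11 + 3.1Q) = 4 → Q' = 2.6042.
ΔQ = 3.0208 − 2.6042 = 0.4166; the wedge equals the tax, 4.
DWL = ½ × 0.4166 × 4 = 0.83.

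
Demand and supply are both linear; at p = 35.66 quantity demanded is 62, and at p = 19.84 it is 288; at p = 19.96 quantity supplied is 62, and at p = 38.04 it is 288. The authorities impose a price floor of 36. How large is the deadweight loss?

Demand slope = (19.84 − 35.66)/(288 − 62) = −0.07, so p = 40 − 0.07q.
Supply slope = (38.04 − 19.96)/(288 − 62) = 0.08, so p = 15 + 0.08q.
Competitive equilibrium: 40 − 0.07q = 15 + 0.08q → q* = 166.6667, p* = 28.3333.
At the floor p = 36, quantity demanded = (40 − 36)/0.07 = 57.1429.
Sellers' marginal cost at q' = 57.1429: 15 + 0.08·57.1429 = 19.5714.
Δq = 166.6667 − 57.1429 = 109.5238; wedge = 36 − 19.5714 = 16.4286.
DWL = ½ × 109.5238 × 16.4286 = 899.66.

899.66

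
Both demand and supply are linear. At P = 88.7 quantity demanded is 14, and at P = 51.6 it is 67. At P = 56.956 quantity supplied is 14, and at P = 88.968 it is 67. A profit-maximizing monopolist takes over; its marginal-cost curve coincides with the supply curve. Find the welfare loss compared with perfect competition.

116.96

Demand slope = (51.6 − 88.7)/(67 − 14) = −0.7, so P = 98.5 − 0.7Q.
Supply slope = (88.968 − 56.956)/(67 − 14) = 0.604, so P = 48.5 + 0.604Q.
Competitive equilibrium: 98.5 − 0.7Q = 48.5 + 0.604Q → Q* = 38.3436, P* = 71.6595.
Marginal revenue: MR = 98.5 − 1.4Q. Set MR = MC: 98.5 − 1.4Q = 48.5 + 0.604Q → Q_m = 24.9501.
Price P_m = 98.5 − 0.7·24.9501 = 81.0349; MC(Q_m) = 48.5 + 0.604·24.9501 = 63.5699.
Competitive Q* = 38.3436, so ΔQ = 13.3935; wedge = 81.0349 − 63.5699 = 17.465.
DWL = ½ × 13.3935 × 17.465 = 116.96.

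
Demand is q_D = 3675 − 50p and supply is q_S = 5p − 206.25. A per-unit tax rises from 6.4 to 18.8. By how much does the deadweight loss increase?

710.18

In inverse form: demand p = 73.5 − 0.02q, supply p = 41.25 + 0.2q.
Competitive equilibrium: 73.5 − 0.02q = 41.25 + 0.2q → q* = 146.5909, p* = 70.5682.
For a per-unit tax t: Δq = t/0.22, so DWL = ½·t·(t/0.22) = t²/0.44.
At t = 6.4: DWL = 93.091. At t = 18.8: DWL = 803.273.
Increase = 803.273 − 93.091 = 710.18.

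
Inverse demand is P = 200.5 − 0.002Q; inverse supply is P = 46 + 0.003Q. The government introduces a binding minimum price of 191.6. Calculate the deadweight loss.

1749006.25

Competitive equilibrium: 200.5 − 0.002Q = 46 + 0.003Q → Q* = 30900, P* = 138.7.
At the floor P = 191.6, quantity demanded = (200.5 − 191.6)/0.002 = 4450.
Sellers' marginal cost at Q' = 4450: 46 + 0.003·4450 = 59.35.
ΔQ = 30900 − 4450 = 26450; wedge = 191.6 − 59.35 = 132.25.
DWL = ½ × 26450 × 132.25 = 1749006.25.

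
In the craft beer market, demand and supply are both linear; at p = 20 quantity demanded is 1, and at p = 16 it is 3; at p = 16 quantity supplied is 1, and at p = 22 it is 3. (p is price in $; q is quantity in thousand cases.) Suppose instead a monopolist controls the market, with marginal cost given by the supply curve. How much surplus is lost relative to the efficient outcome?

Demand slope = (16 − 20)/(3 − 1) = −2, so p = 22 − 2q.
Supply slope = (22 − 16)/(3 − 1) = 3, so p = 13 + 3q.
Competitive equilibrium: 22 − 2q = 13 + 3q → q* = 1.8, p* = 18.4.
Marginal revenue: MR = 22 − 4q. Set MR = MC: 22 − 4q = 13 + 3q → q_m = 1.2857.
Price p_m = 22 − 2·1.2857 = 19.4286; MC(q_m) = 13 + 3·1.2857 = 16.8571.
Competitive q* = 1.8, so Δq = 0.5143; wedge = 19.4286 − 16.8571 = 2.5715.
DWL = ½ × 0.5143 × 2.5715 = $0.66 thousand.

$0.66 thousand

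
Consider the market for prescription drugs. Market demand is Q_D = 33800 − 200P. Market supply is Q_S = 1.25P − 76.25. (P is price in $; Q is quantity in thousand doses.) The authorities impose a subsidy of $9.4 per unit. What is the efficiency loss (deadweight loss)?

In inverse form: demand P = 169 − 0.005Q, supply P = 61 + 0.8Q.
Competitive equilibrium: 169 − 0.005Q = 61 + 0.8Q → Q* = 134.1615, P* = 168.3292.
The subsidy lowers effective supply by 9.4: P = 51.6 + 0.8Q.
New quantity: 169 − 0.005Q = 51.6 + 0.8Q → Q' = 145.8385.
Overproduction ΔQ = 145.8385 − 134.1615 = 11.677; wedge = subsidy = 9.4.
The triangle = ½ × 11.677 × 9.4 = $54.88 thousand.

$54.88 thousand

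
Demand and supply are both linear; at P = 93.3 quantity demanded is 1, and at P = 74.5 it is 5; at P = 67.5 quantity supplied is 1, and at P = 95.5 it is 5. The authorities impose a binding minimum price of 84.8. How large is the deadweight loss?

0.92

Demand slope = (74.5 − 93.3)/(5 − 1) = −4.7, so P = 98 − 4.7Q.
Supply slope = (95.5 − 67.5)/(5 − 1) = 7, so P = 60.5 + 7Q.
Competitive equilibrium: 98 − 4.7Q = 60.5 + 7Q → Q* = 3.2051, P* = 82.9359.
At the floor P = 84.8, quantity demanded = (98 − 84.8)/4.7 = 2.8085.
Sellers' marginal cost at Q' = 2.8085: 60.5 + 7·2.8085 = 80.1595.
ΔQ = 3.2051 − 2.8085 = 0.3966; wedge = 84.8 − 80.1595 = 4.6405.
Welfare loss = ½ × 0.3966 × 4.6405 = 0.92.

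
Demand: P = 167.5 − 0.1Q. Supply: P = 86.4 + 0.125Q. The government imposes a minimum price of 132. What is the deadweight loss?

Competitive equilibrium: 167.5 − 0.1Q = 86.4 + 0.125Q → Q* = 360.4444, P* = 131.4556.
At the floor P = 132, quantity demanded = (167.5 − 132)/0.1 = 355.
Sellers' marginal cost at Q' = 355: 86.4 + 0.125·355 = 130.775.
ΔQ = 360.4444 − 355 = 5.4444; wedge = 132 − 130.775 = 1.225.
The triangle = ½ × 5.4444 × 1.225 = 3.33.

3.33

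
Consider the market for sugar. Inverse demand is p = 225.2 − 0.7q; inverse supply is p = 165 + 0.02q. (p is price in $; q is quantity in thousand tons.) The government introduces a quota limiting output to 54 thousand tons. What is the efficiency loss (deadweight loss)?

$315.65 thousand

Competitive equilibrium: 225.2 − 0.7q = 165 + 0.02q → q* = 83.6111, p* = 166.6722.
At q = 54: demand price = 225.2 − 0.7·54 = 187.4; supply price = 165 + 0.02·54 = 166.08.
Δq = 83.6111 − 54 = 29.6111; wedge = 187.4 − 166.08 = 21.32.
DWL = ½ × 29.6111 × 21.32 = $315.65 thousand.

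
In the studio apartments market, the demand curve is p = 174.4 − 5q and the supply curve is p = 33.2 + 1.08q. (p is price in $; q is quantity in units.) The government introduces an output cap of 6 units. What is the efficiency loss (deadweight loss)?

Competitive equilibrium: 174.4 − 5q = 33.2 + 1.08q → q* = 23.2237, p* = 58.2816.
At q = 6: demand price = 174.4 − 5·6 = 144.4; supply price = 33.2 + 1.08·6 = 39.68.
Δq = 23.2237 − 6 = 17.2237; wedge = 144.4 − 39.68 = 104.72.
Deadweight loss = ½ × 17.2237 × 104.72 = $901.83.

$901.83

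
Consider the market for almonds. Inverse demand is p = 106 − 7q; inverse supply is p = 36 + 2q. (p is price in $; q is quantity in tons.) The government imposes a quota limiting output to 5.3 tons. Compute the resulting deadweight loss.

$27.63

Competitive equilibrium: 106 − 7q = 36 + 2q → q* = 7.7778, p* = 51.5556.
At q = 5.3: demand price = 106 − 7·5.3 = 68.9; supply price = 36 + 2·5.3 = 46.6.
Δq = 7.7778 − 5.3 = 2.4778; wedge = 68.9 − 46.6 = 22.3.
The triangle = ½ × 2.4778 × 22.3 = $27.63.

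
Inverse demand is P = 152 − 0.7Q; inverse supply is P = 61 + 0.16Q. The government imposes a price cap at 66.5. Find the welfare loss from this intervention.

2194.52

Competitive equilibrium: 152 − 0.7Q = 61 + 0.16Q → Q* = 105.814, P* = 77.9302.
At the ceiling P = 66.5, quantity supplied = (66.5 − 61)/0.16 = 34.375.
Willingness to pay at Q' = 34.375: 152 − 0.7·34.375 = 127.9375.
ΔQ = 105.814 − 34.375 = 71.439; wedge = 127.9375 − 66.5 = 61.4375.
Deadweight loss = ½ × 71.439 × 61.4375 = 2194.52.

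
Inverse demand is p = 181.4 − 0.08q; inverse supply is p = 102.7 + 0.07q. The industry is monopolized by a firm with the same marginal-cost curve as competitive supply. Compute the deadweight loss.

Competitive equilibrium: 181.4 − 0.08q = 102.7 + 0.07q → q* = 524.6667, p* = 139.4267.
Marginal revenue: MR = 181.4 − 0.16q. Set MR = MC: 181.4 − 0.16q = 102.7 + 0.07q → q_m = 342.1739.
Price p_m = 181.4 − 0.08·342.1739 = 154.0261; MC(q_m) = 102.7 + 0.07·342.1739 = 126.6522.
Competitive q* = 524.6667, so Δq = 182.4928; wedge = 154.0261 − 126.6522 = 27.3739.
The triangle = ½ × 182.4928 × 27.3739 = 2497.77.

2497.77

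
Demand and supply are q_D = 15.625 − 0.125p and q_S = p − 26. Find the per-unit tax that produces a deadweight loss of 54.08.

In inverse form: demand p = 125 − 8q, supply p = 26 + q.
Competitive equilibrium: 125 − 8q = 26 + q → q* = 11, p* = 37.
A tax t gives Δq = t/9 and wedge t, so DWL = t²/18.
t²/18 = 54.08 → t² = 973.44 → t = 31.2.

31.2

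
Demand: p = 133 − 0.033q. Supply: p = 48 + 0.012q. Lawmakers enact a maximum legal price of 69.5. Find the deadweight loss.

212.67

Competitive equilibrium: 133 − 0.033q = 48 + 0.012q → q* = 1888.8889, p* = 70.6667.
At the ceiling p = 69.5, quantity supplied = (69.5 − 48)/0.012 = 1791.6667.
Willingness to pay at q' = 1791.6667: 133 − 0.033·1791.6667 = 73.875.
Δq = 1888.8889 − 1791.6667 = 97.2222; wedge = 73.875 − 69.5 = 4.375.
The triangle = ½ × 97.2222 × 4.375 = 212.67.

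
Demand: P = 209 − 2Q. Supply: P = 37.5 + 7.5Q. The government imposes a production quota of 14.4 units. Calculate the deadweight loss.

63.37

Competitive equilibrium: 209 − 2Q = 37.5 + 7.5Q → Q* = 18.0526, P* = 172.8947.
At Q = 14.4: demand price = 209 − 2·14.4 = 180.2; supply price = 37.5 + 7.5·14.4 = 145.5.
ΔQ = 18.0526 − 14.4 = 3.6526; wedge = 180.2 − 145.5 = 34.7.
DWL = ½ × 3.6526 × 34.7 = 63.37.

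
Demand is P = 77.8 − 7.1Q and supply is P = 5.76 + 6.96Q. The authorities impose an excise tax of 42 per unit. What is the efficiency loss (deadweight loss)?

Competitive equilibrium: 77.8 − 7.1Q = 5.76 + 6.96Q → Q* = 5.1238, P* = 41.4213.
With the tax, the buyer price exceeds the seller price by 42: (77.8 − 7.1Q) − (5.76 + 6.96Q) = 42 → Q' = 2.1366.
ΔQ = 5.1238 − 2.1366 = 2.9872; the wedge equals the tax, 42.
Welfare loss = ½ × 2.9872 × 42 = 62.73.

62.73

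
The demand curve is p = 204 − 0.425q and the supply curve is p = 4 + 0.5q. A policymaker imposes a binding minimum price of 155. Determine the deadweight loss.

4710.69

Competitive equilibrium: 204 − 0.425q = 4 + 0.5q → q* = 216.2162, p* = 112.1081.
At the floor p = 155, quantity demanded = (204 − 155)/0.425 = 115.2941.
Sellers' marginal cost at q' = 115.2941: 4 + 0.5·115.2941 = 61.6471.
Δq = 216.2162 − 115.2941 = 100.9221; wedge = 155 − 61.6471 = 93.3529.
DWL = ½ × 100.9221 × 93.3529 = 4710.69.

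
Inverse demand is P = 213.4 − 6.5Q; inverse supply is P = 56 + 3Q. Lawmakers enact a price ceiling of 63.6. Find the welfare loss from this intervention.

Competitive equilibrium: 213.4 − 6.5Q = 56 + 3Q → Q* = 16.56842, P* = 105.70526.
At the ceiling P = 63.6, quantity supplied = (63.6 − 56)/3 = 2.53333.
Willingness to pay at Q' = 2.53333: 213.4 − 6.5·2.53333 = 196.93336.
ΔQ = 16.56842 − 2.53333 = 14.03509; wedge = 196.93336 − 63.6 = 133.33336.
Deadweight loss = ½ × 14.03509 × 133.33336 = 935.67.

935.67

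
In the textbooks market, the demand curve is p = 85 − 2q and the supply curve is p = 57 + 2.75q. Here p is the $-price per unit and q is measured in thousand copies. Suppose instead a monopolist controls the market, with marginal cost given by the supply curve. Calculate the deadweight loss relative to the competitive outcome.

Competitive equilibrium: 85 − 2q = 57 + 2.75q → q* = 5.8947, p* = 73.2105.
Marginal revenue: MR = 85 − 4q. Set MR = MC: 85 − 4q = 57 + 2.75q → q_m = 4.1481.
Price p_m = 85 − 2·4.1481 = 76.7038; MC(q_m) = 57 + 2.75·4.1481 = 68.4073.
Competitive q* = 5.8947, so Δq = 1.7466; wedge = 76.7038 − 68.4073 = 8.2965.
Deadweight loss = ½ × 1.7466 × 8.2965 = $7.25 thousand.

$7.25 thousand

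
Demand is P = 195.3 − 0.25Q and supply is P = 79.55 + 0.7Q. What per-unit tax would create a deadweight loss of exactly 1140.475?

46.55

Competitive equilibrium: 195.3 − 0.25Q = 79.55 + 0.7Q → Q* = 121.8421, P* = 164.8395.
A tax t gives ΔQ = t/0.95 and wedge t, so DWL = t²/1.9.
t²/1.9 = 1140.475 → t² = 2166.9025 → t = 46.55.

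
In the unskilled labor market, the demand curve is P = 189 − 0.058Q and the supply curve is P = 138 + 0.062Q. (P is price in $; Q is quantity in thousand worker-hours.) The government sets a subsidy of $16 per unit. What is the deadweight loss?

Competitive equilibrium: 189 − 0.058Q = 138 + 0.062Q → Q* = 425, P* = 164.35.
The subsidy lowers effective supply by 16: P = 122 + 0.062Q.
New quantity: 189 − 0.058Q = 122 + 0.062Q → Q' = 558.3333.
Overproduction ΔQ = 558.3333 − 425 = 133.3333; wedge = subsidy = 16.
Welfare loss = ½ × 133.3333 × 16 = $1066.67 thousand.

$1066.67 thousand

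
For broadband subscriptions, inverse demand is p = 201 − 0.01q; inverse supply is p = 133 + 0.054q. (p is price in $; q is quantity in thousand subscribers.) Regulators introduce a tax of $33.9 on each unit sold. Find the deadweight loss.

Competitive equilibrium: 201 − 0.01q = 133 + 0.054q → q* = 1062.5, p* = 190.375.
With the tax, the buyer price exceeds the seller price by 33.9: (201 − 0.01q) − (133 + 0.054q) = 33.9 → q' = 532.8125.
Δq = 1062.5 − 532.8125 = 529.6875; the wedge equals the tax, 33.9.
The triangle = ½ × 529.6875 × 33.9 = $8978.20 thousand.

$8978.20 thousand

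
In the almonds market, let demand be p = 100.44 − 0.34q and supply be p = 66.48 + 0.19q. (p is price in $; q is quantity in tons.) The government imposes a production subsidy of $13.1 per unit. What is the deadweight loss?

$161.90

Competitive equilibrium: 100.44 − 0.34q = 66.48 + 0.19q → q* = 64.0755, p* = 78.6543.
The subsidy lowers effective supply by 13.1: p = 53.38 + 0.19q.
New quantity: 100.44 − 0.34q = 53.38 + 0.19q → q' = 88.7925.
Overproduction Δq = 88.7925 − 64.0755 = 24.717; wedge = subsidy = 13.1.
DWL = ½ × 24.717 × 13.1 = $161.90.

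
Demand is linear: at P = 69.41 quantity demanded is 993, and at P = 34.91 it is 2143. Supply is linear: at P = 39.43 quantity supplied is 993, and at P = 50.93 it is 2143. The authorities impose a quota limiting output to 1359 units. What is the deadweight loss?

2941.445

Demand slope = (34.91 − 69.41)/(2143 − 993) = −0.03, so P = 99.2 − 0.03Q.
Supply slope = (50.93 − 39.43)/(2143 − 993) = 0.01, so P = 29.5 + 0.01Q.
Competitive equilibrium: 99.2 − 0.03Q = 29.5 + 0.01Q → Q* = 1742.5, P* = 46.925.
At Q = 1359: demand price = 99.2 − 0.03·1359 = 58.43; supply price = 29.5 + 0.01·1359 = 43.09.
ΔQ = 1742.5 − 1359 = 383.5; wedge = 58.43 − 43.09 = 15.34.
The triangle = ½ × 383.5 × 15.34 = 2941.445.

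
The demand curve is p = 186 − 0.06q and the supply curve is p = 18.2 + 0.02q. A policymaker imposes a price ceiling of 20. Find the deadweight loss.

161202.25

Competitive equilibrium: 186 − 0.06q = 18.2 + 0.02q → q* = 2097.5, p* = 60.15.
At the ceiling p = 20, quantity supplied = (20 − 18.2)/0.02 = 90.
Willingness to pay at q' = 90: 186 − 0.06·90 = 180.6.
Δq = 2097.5 − 90 = 2007.5; wedge = 180.6 − 20 = 160.6.
Deadweight loss = ½ × 2007.5 × 160.6 = 161202.25.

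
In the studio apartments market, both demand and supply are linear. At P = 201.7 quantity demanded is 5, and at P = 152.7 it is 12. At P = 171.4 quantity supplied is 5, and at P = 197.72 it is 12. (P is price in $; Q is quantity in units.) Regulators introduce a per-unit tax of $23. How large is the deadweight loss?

Demand slope = (152.7 − 201.7)/(12 − 5) = −7, so P = 236.7 − 7Q.
Supply slope = (197.72 − 171.4)/(12 − 5) = 3.76, so P = 152.6 + 3.76Q.
Competitive equilibrium: 236.7 − 7Q = 152.6 + 3.76Q → Q* = 7.816, P* = 181.9881.
With the tax, the buyer price exceeds the seller price by 23: (236.7 − 7Q) − (152.6 + 3.76Q) = 23 → Q' = 5.6784.
ΔQ = 7.816 − 5.6784 = 2.1376; the wedge equals the tax, 23.
DWL = ½ × 2.1376 × 23 = $24.58.

$24.58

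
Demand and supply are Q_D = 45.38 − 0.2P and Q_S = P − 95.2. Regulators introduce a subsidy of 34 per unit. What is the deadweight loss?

In inverse form: demand P = 226.9 − 5Q, supply P = 95.2 + Q.
Competitive equilibrium: 226.9 − 5Q = 95.2 + Q → Q* = 21.95, P* = 117.15.
The subsidy lowers effective supply by 34: P = 61.2 + Q.
New quantity: 226.9 − 5Q = 61.2 + Q → Q' = 27.6167.
Overproduction ΔQ = 27.6167 − 21.95 = 5.6667; wedge = subsidy = 34.
Welfare loss = ½ × 5.6667 × 34 = 96.33.

96.33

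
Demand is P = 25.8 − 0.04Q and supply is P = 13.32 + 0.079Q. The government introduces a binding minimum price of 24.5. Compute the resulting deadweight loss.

Competitive equilibrium: 25.8 − 0.04Q = 13.32 + 0.079Q → Q* = 104.8739, P* = 21.605.
At the floor P = 24.5, quantity demanded = (25.8 − 24.5)/0.04 = 32.5.
Sellers' marginal cost at Q' = 32.5: 13.32 + 0.079·32.5 = 15.8875.
ΔQ = 104.8739 − 32.5 = 72.3739; wedge = 24.5 − 15.8875 = 8.6125.
Deadweight loss = ½ × 72.3739 × 8.6125 = 311.66.

311.66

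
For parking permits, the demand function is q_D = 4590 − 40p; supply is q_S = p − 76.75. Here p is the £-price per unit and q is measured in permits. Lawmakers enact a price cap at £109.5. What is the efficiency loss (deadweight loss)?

£9.58

In inverse form: demand p = 114.75 − 0.025q, supply p = 76.75 + q.
Competitive equilibrium: 114.75 − 0.025q = 76.75 + q → q* = 37.0732, p* = 113.8232.
At the ceiling p = 109.5, quantity supplied = (109.5 − 76.75)/1 = 32.75.
Willingness to pay at q' = 32.75: 114.75 − 0.025·32.75 = 113.9313.
Δq = 37.0732 − 32.75 = 4.3232; wedge = 113.9313 − 109.5 = 4.4313.
The triangle = ½ × 4.3232 × 4.4313 = £9.58.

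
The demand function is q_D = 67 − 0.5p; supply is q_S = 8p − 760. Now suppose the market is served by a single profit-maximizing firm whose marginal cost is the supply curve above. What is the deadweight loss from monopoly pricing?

In inverse form: demand p = 134 − 2q, supply p = 95 + 0.125q.
Competitive equilibrium: 134 − 2q = 95 + 0.125q → q* = 18.3529, p* = 97.2941.
Marginal revenue: MR = 134 − 4q. Set MR = MC: 134 − 4q = 95 + 0.125q → q_m = 9.4545.
Price p_m = 134 − 2·9.4545 = 115.091; MC(q_m) = 95 + 0.125·9.4545 = 96.1818.
Competitive q* = 18.3529, so Δq = 8.8984; wedge = 115.091 − 96.1818 = 18.9092.
DWL = ½ × 8.8984 × 18.9092 = 84.13.

84.13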